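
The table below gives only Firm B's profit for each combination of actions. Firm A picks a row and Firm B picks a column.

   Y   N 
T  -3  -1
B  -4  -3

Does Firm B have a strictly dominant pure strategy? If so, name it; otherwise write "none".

N vs Y: T: -1>-3, B: -3>-4.
N strictly beats every other strategy against every opponent action, so it is strictly dominant.

N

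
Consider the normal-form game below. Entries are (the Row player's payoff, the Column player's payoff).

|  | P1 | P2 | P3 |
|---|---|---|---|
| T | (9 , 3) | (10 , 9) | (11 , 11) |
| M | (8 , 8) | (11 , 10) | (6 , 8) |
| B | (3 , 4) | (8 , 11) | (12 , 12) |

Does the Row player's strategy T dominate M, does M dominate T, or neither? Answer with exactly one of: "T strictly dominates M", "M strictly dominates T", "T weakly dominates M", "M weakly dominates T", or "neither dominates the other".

T's payoffs vs M's, by the Column player's action — P1: 9>8, P2: 10<11, P3: 11>6.
T does better at P1, P3 but worse at P2; neither strategy dominates the other.

neither dominates the other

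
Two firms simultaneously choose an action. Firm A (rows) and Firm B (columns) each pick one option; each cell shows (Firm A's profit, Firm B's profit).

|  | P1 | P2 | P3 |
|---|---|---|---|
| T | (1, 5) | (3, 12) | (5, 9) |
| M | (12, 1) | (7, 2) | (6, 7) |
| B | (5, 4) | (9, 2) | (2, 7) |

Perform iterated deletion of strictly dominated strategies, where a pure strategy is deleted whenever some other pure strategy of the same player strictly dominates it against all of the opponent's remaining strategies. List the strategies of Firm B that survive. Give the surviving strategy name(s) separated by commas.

For Firm A, M strictly dominates T on the remaining columns (P1: 12>1, P2: 7>3, P3: 6>5); eliminate T.
Column P1 is eliminated: P3 beats it against every remaining row (M: 7>1, B: 7>4).
Firm B's strategy P2 is strictly dominated by P3 (M: 7>2, B: 7>2) and is removed.
For Firm A, M strictly dominates B on the remaining columns (P3: 6>2); eliminate B.
Among the remaining strategies, none is strictly dominated by another pure strategy of the same player, so the elimination stops.
Surviving strategies — Firm A: {M}; Firm B: {P3}.

P3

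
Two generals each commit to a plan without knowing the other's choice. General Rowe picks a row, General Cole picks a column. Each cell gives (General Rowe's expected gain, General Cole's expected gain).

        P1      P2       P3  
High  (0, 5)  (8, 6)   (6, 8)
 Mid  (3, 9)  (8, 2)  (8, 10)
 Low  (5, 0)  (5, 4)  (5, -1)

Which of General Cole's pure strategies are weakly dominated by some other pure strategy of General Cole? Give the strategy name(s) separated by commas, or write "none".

Nothing dominates P1: P2 at Mid (9>2); P3 at Low (0>-1).
P2 is not dominated — it holds its own against P1 at High (6>5); P3 at Low (4>-1).
P3: no other strategy beats it everywhere (P1 at High (8>5); P2 at High (8>6)).

none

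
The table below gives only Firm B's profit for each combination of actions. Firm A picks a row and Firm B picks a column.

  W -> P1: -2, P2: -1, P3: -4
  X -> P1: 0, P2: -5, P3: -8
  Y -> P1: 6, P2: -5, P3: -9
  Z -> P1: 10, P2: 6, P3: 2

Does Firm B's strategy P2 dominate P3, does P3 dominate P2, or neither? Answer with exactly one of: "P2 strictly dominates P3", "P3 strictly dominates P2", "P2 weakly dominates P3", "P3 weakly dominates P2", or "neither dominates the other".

P2 strictly dominates P3

Compare P2 to P3 across each choice by Firm A: W: -1>-4, X: -5>-8, Y: -5>-9, Z: 6>2.
Every comparison favours P2, so P2 strictly dominates P3.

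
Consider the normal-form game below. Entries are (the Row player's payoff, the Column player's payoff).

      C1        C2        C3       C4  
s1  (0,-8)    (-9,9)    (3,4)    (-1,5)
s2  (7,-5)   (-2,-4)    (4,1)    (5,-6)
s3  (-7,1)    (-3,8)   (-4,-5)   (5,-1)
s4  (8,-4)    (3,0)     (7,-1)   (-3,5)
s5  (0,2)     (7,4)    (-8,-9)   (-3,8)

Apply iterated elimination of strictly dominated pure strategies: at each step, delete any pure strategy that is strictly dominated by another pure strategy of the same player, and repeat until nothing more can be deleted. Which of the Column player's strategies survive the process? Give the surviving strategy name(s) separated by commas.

Row s1 is eliminated: s2 beats it against every remaining column (C1: 7>0, C2: -2>-9, C3: 4>3, C4: 5>-1).
For the Column player, C2 strictly dominates C1 on the remaining rows (s2: -4>-5, s3: 8>1, s4: 0>-4, s5: 4>2); eliminate C1.
Among the remaining strategies, none is strictly dominated by another pure strategy of the same player, so the elimination stops.
Surviving strategies — the Row player: {s2, s3, s4, s5}; the Column player: {C2, C3, C4}.

C2, C3, C4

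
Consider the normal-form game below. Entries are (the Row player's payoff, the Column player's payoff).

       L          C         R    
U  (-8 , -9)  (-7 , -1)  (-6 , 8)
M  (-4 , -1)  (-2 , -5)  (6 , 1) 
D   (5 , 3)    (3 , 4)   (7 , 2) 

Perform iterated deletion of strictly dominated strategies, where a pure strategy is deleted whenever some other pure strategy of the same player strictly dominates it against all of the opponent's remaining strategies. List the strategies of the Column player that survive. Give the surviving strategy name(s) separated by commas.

Row U is eliminated: M beats it against every remaining column (L: -4>-8, C: -2>-7, R: 6>-6).
Row M is eliminated: D beats it against every remaining column (L: 5>-4, C: 3>-2, R: 7>6).
The Column player's strategy L is strictly dominated by C (D: 4>3) and is removed.
For the Column player, C strictly dominates R on the remaining rows (D: 4>2); eliminate R.
Among the remaining strategies, none is strictly dominated by another pure strategy of the same player, so the elimination stops.
Surviving strategies — the Row player: {D}; the Column player: {C}.

C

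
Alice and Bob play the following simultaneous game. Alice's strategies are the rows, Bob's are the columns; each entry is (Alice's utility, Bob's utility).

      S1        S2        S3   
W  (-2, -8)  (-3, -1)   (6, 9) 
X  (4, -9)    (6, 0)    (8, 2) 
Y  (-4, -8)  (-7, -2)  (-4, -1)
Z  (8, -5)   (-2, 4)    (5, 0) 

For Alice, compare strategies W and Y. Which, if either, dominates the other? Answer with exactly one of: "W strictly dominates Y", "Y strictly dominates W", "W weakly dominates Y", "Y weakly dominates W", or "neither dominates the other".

W strictly dominates Y

W's payoffs vs Y's, by Bob's action — S1: -2>-4, S2: -3>-7, S3: 6>-4.
W gives a strictly higher payoff against each choice by Bob, so W strictly dominates Y.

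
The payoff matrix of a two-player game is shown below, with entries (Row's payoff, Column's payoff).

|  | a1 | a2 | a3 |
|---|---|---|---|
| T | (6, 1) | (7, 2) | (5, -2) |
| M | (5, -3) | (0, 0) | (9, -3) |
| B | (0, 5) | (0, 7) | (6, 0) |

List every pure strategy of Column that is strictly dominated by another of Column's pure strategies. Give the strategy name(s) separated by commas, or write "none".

a1, a3

a1 is strictly dominated by a2 (T: 2>1, M: 0>-3, B: 7>5).
a2 is not dominated — it holds its own against a1 at T (2>1); a3 at T (2>-2).
a3 is strictly dominated by a2 (T: 2>-2, M: 0>-3, B: 7>0).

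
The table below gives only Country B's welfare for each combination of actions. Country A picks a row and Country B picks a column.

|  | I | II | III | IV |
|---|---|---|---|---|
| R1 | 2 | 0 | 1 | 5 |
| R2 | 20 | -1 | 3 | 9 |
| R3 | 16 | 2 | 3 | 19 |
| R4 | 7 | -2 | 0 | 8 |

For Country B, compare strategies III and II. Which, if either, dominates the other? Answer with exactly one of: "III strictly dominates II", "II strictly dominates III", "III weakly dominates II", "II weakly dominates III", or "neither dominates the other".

III strictly dominates II

III's payoffs vs II's, by Country A's action — R1: 1>0, R2: 3>-1, R3: 3>2, R4: 0>-2.
Every comparison favours III, so III strictly dominates II.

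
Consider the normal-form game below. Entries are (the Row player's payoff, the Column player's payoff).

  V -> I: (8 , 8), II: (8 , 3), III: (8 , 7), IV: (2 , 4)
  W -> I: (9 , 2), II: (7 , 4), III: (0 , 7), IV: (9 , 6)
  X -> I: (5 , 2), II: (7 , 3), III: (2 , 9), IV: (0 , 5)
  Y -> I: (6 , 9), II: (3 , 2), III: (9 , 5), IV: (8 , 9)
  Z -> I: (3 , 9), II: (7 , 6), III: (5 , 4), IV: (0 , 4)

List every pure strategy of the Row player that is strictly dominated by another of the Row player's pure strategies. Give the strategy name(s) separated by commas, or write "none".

X, Z

Nothing dominates V: W at II (8>7); X at I (8>5); Y at I (8>6); Z at I (8>3).
W is not dominated — it holds its own against V at I (9>8); X at I (9>5); Y at I (9>6); Z at I (9>3).
X is strictly dominated by V (I: 8>5, II: 8>7, III: 8>2, IV: 2>0).
Y: no other strategy beats it everywhere (V at III (9>8); W at III (9>0); X at I (6>5); Z at I (6>3)).
V strictly dominates Z — I: 8>3, II: 8>7, III: 8>5, IV: 2>0.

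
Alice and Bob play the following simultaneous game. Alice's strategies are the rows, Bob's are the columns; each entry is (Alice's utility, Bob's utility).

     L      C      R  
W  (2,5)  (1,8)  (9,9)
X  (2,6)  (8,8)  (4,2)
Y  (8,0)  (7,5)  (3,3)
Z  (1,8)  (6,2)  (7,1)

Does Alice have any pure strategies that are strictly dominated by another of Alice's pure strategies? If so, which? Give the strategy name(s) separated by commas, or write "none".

none

Nothing dominates W: X at L (2=2); Y at R (9>3); Z at L (2>1).
X is not dominated — it holds its own against W at L (2=2); Y at C (8>7); Z at L (2>1).
Y: no other strategy beats it everywhere (W at L (8>2); X at L (8>2); Z at L (8>1)).
Z is not dominated — it holds its own against W at C (6>1); X at R (7>4); Y at R (7>3).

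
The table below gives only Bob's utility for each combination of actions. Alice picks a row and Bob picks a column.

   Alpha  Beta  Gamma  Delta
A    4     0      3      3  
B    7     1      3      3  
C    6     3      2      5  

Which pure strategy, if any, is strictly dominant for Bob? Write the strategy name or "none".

Alpha

Alpha vs Beta: A: 4>0, B: 7>1, C: 6>3.
Alpha vs Gamma: A: 4>3, B: 7>3, C: 6>2.
Alpha vs Delta: A: 4>3, B: 7>3, C: 6>5.
Alpha strictly beats every other strategy against every opponent action, so it is strictly dominant.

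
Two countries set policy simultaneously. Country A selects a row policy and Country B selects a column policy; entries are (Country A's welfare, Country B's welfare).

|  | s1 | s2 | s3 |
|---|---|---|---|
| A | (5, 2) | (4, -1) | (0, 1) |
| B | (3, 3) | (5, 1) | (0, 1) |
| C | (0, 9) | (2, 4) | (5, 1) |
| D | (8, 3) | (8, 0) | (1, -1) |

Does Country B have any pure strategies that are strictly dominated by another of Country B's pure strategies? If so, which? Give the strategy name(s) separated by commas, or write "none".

s2, s3

s1 is not dominated — it holds its own against s2 at A (2>-1); s3 at A (2>1).
s1 strictly dominates s2 — A: 2>-1, B: 3>1, C: 9>4, D: 3>0.
s1 strictly dominates s3 — A: 2>1, B: 3>1, C: 9>1, D: 3>-1.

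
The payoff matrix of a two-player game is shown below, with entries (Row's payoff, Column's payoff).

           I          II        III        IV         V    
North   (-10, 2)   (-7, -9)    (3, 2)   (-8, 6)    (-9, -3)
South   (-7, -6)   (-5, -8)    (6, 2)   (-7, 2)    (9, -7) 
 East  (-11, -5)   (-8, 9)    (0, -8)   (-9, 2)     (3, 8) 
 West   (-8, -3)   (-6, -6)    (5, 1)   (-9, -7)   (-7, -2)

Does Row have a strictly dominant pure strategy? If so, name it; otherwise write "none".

South

South vs North: I: -7>-10, II: -5>-7, III: 6>3, IV: -7>-8, V: 9>-9.
South vs East: I: -7>-11, II: -5>-8, III: 6>0, IV: -7>-9, V: 9>3.
South vs West: I: -7>-8, II: -5>-6, III: 6>5, IV: -7>-9, V: 9>-7.
South strictly beats every other strategy against every opponent action, so it is strictly dominant.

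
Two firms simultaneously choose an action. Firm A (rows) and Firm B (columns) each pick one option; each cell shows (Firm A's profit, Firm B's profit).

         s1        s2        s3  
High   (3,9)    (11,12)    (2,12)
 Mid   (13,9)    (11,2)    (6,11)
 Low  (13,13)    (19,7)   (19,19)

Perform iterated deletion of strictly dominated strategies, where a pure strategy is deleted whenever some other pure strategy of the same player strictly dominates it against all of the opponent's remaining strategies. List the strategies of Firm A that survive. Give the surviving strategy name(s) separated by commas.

Low

For Firm A, Low strictly dominates High on the remaining columns (s1: 13>3, s2: 19>11, s3: 19>2); eliminate High.
Firm B's strategy s1 is strictly dominated by s3 (Mid: 11>9, Low: 19>13) and is removed.
Row Mid is eliminated: Low beats it against every remaining column (s2: 19>11, s3: 19>6).
Column s2 is eliminated: s3 beats it against every remaining row (Low: 19>7).
Among the remaining strategies, none is strictly dominated by another pure strategy of the same player, so the elimination stops.
Surviving strategies — Firm A: {Low}; Firm B: {s3}.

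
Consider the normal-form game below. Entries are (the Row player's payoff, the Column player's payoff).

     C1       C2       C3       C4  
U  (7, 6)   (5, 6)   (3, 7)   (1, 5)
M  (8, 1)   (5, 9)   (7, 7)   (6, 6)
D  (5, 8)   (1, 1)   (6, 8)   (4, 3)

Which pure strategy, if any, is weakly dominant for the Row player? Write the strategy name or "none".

M vs U: C1: 8>7, C2: 5=5, C3: 7>3, C4: 6>1.
M vs D: C1: 8>5, C2: 5>1, C3: 7>6, C4: 6>4.
M is at least as good as every other strategy against every opponent action, so it is weakly dominant.

M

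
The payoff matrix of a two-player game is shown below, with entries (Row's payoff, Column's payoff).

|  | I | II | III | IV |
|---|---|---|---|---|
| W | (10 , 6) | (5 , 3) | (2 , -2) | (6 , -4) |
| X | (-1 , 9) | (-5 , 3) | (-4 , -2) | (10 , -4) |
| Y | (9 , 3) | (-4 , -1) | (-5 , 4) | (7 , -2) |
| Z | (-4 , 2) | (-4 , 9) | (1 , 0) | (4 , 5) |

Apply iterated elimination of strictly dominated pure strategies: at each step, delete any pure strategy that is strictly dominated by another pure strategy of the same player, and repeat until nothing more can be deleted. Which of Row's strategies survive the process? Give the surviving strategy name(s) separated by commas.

W

Row Z is eliminated: W beats it against every remaining column (I: 10>-4, II: 5>-4, III: 2>1, IV: 6>4).
Column II is eliminated: I beats it against every remaining row (W: 6>3, X: 9>3, Y: 3>-1).
Column IV is eliminated: I beats it against every remaining row (W: 6>-4, X: 9>-4, Y: 3>-2).
For Row, W strictly dominates X on the remaining columns (I: 10>-1, III: 2>-4); eliminate X.
Row's strategy Y is strictly dominated by W (I: 10>9, III: 2>-5) and is removed.
Column's strategy III is strictly dominated by I (W: 6>-2) and is removed.
Among the remaining strategies, none is strictly dominated by another pure strategy of the same player, so the elimination stops.
Surviving strategies — Row: {W}; Column: {I}.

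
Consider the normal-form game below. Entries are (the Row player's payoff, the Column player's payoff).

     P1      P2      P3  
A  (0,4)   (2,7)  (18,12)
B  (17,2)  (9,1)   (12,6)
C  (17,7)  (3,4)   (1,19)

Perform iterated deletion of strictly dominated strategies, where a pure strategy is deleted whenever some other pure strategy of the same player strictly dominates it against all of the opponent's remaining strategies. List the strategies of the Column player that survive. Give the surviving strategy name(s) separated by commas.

The Column player's strategy P1 is strictly dominated by P3 (A: 12>4, B: 6>2, C: 19>7) and is removed.
For the Row player, B strictly dominates C on the remaining columns (P2: 9>3, P3: 12>1); eliminate C.
Column P2 is eliminated: P3 beats it against every remaining row (A: 12>7, B: 6>1).
For the Row player, A strictly dominates B on the remaining columns (P3: 18>12); eliminate B.
Among the remaining strategies, none is strictly dominated by another pure strategy of the same player, so the elimination stops.
Surviving strategies — the Row player: {A}; the Column player: {P3}.

P3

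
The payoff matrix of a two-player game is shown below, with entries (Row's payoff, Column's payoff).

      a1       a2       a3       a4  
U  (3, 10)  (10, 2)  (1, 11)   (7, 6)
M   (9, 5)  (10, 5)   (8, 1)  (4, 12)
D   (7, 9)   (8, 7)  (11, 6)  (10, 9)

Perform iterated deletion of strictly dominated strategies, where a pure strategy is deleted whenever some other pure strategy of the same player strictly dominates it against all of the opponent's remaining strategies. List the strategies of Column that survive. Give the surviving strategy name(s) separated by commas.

a1, a4

Column's strategy a2 is strictly dominated by a4 (U: 6>2, M: 12>5, D: 9>7) and is removed.
Row's strategy U is strictly dominated by D (a1: 7>3, a3: 11>1, a4: 10>7) and is removed.
Column's strategy a3 is strictly dominated by a1 (M: 5>1, D: 9>6) and is removed.
Among the remaining strategies, none is strictly dominated by another pure strategy of the same player, so the elimination stops.
Surviving strategies — Row: {M, D}; Column: {a1, a4}.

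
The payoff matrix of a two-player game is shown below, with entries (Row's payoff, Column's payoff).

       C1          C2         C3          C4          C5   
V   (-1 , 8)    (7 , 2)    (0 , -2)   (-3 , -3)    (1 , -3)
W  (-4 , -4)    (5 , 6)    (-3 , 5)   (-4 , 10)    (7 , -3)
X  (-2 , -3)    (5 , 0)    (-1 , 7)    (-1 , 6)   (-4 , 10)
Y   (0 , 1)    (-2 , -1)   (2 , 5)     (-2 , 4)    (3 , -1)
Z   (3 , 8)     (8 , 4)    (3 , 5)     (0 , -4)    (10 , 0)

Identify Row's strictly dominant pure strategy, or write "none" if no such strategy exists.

Z vs V: C1: 3>-1, C2: 8>7, C3: 3>0, C4: 0>-3, C5: 10>1.
Z vs W: C1: 3>-4, C2: 8>5, C3: 3>-3, C4: 0>-4, C5: 10>7.
Z vs X: C1: 3>-2, C2: 8>5, C3: 3>-1, C4: 0>-1, C5: 10>-4.
Z vs Y: C1: 3>0, C2: 8>-2, C3: 3>2, C4: 0>-2, C5: 10>3.
Z strictly beats every other strategy against every opponent action, so it is strictly dominant.

Z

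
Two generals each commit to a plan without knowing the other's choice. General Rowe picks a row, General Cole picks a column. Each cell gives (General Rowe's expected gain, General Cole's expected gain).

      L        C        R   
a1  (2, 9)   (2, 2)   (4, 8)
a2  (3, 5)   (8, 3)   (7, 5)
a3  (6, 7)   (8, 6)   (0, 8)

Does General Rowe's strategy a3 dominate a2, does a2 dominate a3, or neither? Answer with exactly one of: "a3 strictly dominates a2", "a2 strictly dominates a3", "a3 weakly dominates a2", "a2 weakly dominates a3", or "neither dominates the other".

neither dominates the other

a3's payoffs vs a2's, by General Cole's action — L: 6>3, C: 8=8, R: 0<7.
a3 does better at L but worse at R; neither strategy dominates the other.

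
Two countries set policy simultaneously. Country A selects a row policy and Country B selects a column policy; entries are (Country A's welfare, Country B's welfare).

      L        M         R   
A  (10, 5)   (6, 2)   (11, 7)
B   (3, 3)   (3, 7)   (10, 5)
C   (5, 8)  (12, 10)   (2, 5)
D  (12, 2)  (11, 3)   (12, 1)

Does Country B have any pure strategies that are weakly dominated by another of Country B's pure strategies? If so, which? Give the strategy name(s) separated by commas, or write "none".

L: no other strategy beats it everywhere (M at A (5>2); R at C (8>5)).
Nothing dominates M: L at B (7>3); R at B (7>5).
R: no other strategy beats it everywhere (L at A (7>5); M at A (7>2)).

none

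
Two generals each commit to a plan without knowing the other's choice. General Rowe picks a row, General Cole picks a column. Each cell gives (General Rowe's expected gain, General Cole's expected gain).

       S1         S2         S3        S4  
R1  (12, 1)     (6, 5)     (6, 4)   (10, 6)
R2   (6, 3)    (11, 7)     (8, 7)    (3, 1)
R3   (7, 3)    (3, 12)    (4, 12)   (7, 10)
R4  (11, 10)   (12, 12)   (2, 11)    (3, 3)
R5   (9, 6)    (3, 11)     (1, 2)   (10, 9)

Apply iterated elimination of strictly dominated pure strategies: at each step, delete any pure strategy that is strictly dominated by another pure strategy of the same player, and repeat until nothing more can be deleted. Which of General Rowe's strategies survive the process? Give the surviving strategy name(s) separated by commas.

For General Rowe, R1 strictly dominates R3 on the remaining columns (S1: 12>7, S2: 6>3, S3: 6>4, S4: 10>7); eliminate R3.
Column S1 is eliminated: S2 beats it against every remaining row (R1: 5>1, R2: 7>3, R4: 12>10, R5: 11>6).
Among the remaining strategies, none is strictly dominated by another pure strategy of the same player, so the elimination stops.
Surviving strategies — General Rowe: {R1, R2, R4, R5}; General Cole: {S2, S3, S4}.

R1, R2, R4, R5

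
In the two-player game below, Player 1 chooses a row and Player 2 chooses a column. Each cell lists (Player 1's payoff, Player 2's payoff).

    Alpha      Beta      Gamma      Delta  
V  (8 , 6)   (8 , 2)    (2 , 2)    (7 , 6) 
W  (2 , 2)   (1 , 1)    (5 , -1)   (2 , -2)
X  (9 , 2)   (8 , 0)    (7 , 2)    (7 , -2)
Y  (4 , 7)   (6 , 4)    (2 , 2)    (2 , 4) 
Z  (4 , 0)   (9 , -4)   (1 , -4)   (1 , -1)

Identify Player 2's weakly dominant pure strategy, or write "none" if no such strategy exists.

Alpha vs Beta: V: 6>2, W: 2>1, X: 2>0, Y: 7>4, Z: 0>-4.
Alpha vs Gamma: V: 6>2, W: 2>-1, X: 2=2, Y: 7>2, Z: 0>-4.
Alpha vs Delta: V: 6=6, W: 2>-2, X: 2>-2, Y: 7>4, Z: 0>-1.
Alpha is at least as good as every other strategy against every opponent action, so it is weakly dominant.

Alpha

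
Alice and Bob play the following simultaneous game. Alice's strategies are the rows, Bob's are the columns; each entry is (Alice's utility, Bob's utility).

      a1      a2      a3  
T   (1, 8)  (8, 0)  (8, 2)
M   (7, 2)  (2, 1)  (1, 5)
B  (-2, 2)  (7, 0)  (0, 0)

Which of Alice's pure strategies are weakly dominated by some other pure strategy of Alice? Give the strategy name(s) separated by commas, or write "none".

Nothing dominates T: M at a2 (8>2); B at a1 (1>-2).
M: no other strategy beats it everywhere (T at a1 (7>1); B at a1 (7>-2)).
B: dominated, since T does at least as well everywhere (a1: 1>-2, a2: 8>7, a3: 8>0).

B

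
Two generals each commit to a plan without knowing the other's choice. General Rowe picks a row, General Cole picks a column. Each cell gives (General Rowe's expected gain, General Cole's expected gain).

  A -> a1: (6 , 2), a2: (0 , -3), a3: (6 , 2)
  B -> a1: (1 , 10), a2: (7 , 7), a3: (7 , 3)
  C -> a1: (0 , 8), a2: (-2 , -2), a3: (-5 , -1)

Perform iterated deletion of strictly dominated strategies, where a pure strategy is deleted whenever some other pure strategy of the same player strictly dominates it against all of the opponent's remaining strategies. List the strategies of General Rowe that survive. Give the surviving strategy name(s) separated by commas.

Row C is eliminated: A beats it against every remaining column (a1: 6>0, a2: 0>-2, a3: 6>-5).
For General Cole, a1 strictly dominates a2 on the remaining rows (A: 2>-3, B: 10>7); eliminate a2.
Among the remaining strategies, none is strictly dominated by another pure strategy of the same player, so the elimination stops.
Surviving strategies — General Rowe: {A, B}; General Cole: {a1, a3}.

A, B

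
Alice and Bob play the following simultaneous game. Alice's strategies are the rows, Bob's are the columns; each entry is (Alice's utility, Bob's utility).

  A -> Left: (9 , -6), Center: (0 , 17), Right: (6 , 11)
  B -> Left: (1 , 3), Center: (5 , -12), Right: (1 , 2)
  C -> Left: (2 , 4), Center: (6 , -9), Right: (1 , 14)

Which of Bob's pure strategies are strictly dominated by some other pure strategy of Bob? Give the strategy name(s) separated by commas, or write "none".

none

Left: no other strategy beats it everywhere (Center at B (3>-12); Right at B (3>2)).
Nothing dominates Center: Left at A (17>-6); Right at A (17>11).
Right is not dominated — it holds its own against Left at A (11>-6); Center at B (2>-12).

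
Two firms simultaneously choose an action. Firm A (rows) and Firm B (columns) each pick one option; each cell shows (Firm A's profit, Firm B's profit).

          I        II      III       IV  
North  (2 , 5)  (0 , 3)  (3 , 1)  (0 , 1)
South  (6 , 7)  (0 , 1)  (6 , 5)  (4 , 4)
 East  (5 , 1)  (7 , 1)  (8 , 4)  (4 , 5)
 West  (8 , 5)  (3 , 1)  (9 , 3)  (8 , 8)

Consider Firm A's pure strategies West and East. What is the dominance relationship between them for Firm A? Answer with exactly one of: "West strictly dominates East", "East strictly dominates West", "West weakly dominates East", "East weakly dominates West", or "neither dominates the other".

Compare West to East across each choice by Firm B: I: 8>5, II: 3<7, III: 9>8, IV: 8>4.
West does better at I, III, IV but worse at II; neither strategy dominates the other.

neither dominates the other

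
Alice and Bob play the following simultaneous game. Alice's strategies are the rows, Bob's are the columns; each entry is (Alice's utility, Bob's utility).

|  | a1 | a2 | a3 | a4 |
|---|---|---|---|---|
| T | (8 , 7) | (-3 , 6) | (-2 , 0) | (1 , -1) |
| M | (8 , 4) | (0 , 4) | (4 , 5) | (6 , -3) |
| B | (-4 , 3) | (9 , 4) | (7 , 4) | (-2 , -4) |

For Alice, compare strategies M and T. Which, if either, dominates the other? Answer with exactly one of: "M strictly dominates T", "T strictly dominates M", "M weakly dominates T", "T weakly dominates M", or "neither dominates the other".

Compare M to T across each opponent action: a1: 8=8, a2: 0>-3, a3: 4>-2, a4: 6>1.
M is at least as good everywhere and strictly better somewhere (tied only at a1), so M weakly but not strictly dominates T.

M weakly dominates T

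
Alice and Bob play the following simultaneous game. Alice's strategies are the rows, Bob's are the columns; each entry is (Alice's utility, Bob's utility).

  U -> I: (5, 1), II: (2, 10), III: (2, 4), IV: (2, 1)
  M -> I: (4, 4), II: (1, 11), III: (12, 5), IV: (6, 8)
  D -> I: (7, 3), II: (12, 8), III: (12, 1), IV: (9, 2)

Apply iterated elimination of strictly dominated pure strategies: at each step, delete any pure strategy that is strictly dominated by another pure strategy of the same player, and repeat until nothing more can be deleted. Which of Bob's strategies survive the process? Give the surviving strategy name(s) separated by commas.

II

Row U is eliminated: D beats it against every remaining column (I: 7>5, II: 12>2, III: 12>2, IV: 9>2).
Column I is eliminated: II beats it against every remaining row (M: 11>4, D: 8>3).
Bob's strategy III is strictly dominated by II (M: 11>5, D: 8>1) and is removed.
Alice's strategy M is strictly dominated by D (II: 12>1, IV: 9>6) and is removed.
Column IV is eliminated: II beats it against every remaining row (D: 8>2).
Among the remaining strategies, none is strictly dominated by another pure strategy of the same player, so the elimination stops.
Surviving strategies — Alice: {D}; Bob: {II}.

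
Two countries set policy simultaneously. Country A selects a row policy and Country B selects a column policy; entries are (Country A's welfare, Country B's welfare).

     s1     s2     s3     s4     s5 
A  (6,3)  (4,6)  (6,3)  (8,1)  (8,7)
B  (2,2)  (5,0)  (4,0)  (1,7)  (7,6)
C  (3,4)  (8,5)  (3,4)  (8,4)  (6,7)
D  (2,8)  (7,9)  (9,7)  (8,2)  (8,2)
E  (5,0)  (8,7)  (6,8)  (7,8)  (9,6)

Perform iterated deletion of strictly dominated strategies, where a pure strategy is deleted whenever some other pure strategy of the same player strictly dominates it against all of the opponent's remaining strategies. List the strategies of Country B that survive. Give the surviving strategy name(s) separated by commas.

Row B is eliminated: E beats it against every remaining column (s1: 5>2, s2: 8>5, s3: 6>4, s4: 7>1, s5: 9>7).
Country B's strategy s1 is strictly dominated by s2 (A: 6>3, C: 5>4, D: 9>8, E: 7>0) and is removed.
Among the remaining strategies, none is strictly dominated by another pure strategy of the same player, so the elimination stops.
Surviving strategies — Country A: {A, C, D, E}; Country B: {s2, s3, s4, s5}.

s2, s3, s4, s5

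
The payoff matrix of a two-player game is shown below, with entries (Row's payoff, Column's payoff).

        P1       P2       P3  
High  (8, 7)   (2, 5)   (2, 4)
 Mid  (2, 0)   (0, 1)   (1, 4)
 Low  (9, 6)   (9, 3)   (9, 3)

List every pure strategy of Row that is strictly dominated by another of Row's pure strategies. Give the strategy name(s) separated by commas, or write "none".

Low strictly dominates High — P1: 9>8, P2: 9>2, P3: 9>2.
High strictly dominates Mid — P1: 8>2, P2: 2>0, P3: 2>1.
Low is not dominated — it holds its own against High at P1 (9>8); Mid at P1 (9>2).

High, Mid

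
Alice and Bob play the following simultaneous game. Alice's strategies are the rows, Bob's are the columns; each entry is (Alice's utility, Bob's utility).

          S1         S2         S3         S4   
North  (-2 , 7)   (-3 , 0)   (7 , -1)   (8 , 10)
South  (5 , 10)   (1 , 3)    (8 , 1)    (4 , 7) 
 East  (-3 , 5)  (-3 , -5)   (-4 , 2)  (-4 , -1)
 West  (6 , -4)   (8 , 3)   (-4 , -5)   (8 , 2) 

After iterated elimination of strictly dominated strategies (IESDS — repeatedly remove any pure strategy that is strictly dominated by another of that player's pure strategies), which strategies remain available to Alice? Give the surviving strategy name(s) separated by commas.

Alice's strategy East is strictly dominated by South (S1: 5>-3, S2: 1>-3, S3: 8>-4, S4: 4>-4) and is removed.
Column S3 is eliminated: S1 beats it against every remaining row (North: 7>-1, South: 10>1, West: -4>-5).
Alice's strategy South is strictly dominated by West (S1: 6>5, S2: 8>1, S4: 8>4) and is removed.
Column S1 is eliminated: S4 beats it against every remaining row (North: 10>7, West: 2>-4).
Among the remaining strategies, none is strictly dominated by another pure strategy of the same player, so the elimination stops.
Surviving strategies — Alice: {North, West}; Bob: {S2, S4}.

North, West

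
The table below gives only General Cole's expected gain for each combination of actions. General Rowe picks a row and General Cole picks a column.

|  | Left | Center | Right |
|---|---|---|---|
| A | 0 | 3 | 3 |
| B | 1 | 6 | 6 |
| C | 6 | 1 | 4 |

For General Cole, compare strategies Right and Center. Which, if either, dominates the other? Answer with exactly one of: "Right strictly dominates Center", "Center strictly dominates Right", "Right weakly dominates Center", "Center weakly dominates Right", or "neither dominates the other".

Right weakly dominates Center

Compare Right to Center across each opponent action: A: 3=3, B: 6=6, C: 4>1.
Right is at least as good everywhere and strictly better somewhere (tied only at A, B), so Right weakly but not strictly dominates Center.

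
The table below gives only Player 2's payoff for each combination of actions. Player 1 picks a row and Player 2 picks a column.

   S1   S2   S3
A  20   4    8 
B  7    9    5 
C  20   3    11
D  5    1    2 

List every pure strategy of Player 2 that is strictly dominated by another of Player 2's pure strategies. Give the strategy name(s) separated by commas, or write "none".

S3

S1 is not dominated — it holds its own against S2 at A (20>4); S3 at A (20>8).
S2: no other strategy beats it everywhere (S1 at B (9>7); S3 at B (9>5)).
S1 strictly dominates S3 — A: 20>8, B: 7>5, C: 20>11, D: 5>2.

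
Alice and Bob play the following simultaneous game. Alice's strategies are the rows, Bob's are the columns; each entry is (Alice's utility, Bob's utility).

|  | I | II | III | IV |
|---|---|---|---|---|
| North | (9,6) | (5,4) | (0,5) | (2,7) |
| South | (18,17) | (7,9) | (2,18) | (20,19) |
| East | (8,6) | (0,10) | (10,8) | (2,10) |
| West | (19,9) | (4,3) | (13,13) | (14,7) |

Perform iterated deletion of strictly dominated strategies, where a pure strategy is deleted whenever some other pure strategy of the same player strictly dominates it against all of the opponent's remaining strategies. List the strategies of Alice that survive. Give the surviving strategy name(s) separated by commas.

South, West

Alice's strategy North is strictly dominated by South (I: 18>9, II: 7>5, III: 2>0, IV: 20>2) and is removed.
For Alice, West strictly dominates East on the remaining columns (I: 19>8, II: 4>0, III: 13>10, IV: 14>2); eliminate East.
For Bob, III strictly dominates I on the remaining rows (South: 18>17, West: 13>9); eliminate I.
For Bob, III strictly dominates II on the remaining rows (South: 18>9, West: 13>3); eliminate II.
Among the remaining strategies, none is strictly dominated by another pure strategy of the same player, so the elimination stops.
Surviving strategies — Alice: {South, West}; Bob: {III, IV}.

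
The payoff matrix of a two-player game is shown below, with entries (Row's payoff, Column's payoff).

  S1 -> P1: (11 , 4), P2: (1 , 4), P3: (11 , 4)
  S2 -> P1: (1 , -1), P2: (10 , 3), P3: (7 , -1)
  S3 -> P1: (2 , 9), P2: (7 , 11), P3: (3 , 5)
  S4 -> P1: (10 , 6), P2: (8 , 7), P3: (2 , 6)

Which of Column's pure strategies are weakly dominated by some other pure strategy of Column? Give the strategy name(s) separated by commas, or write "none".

P1, P3

P1 is weakly dominated by P2 (S1: 4=4, S2: 3>-1, S3: 11>9, S4: 7>6).
P2 is not dominated — it holds its own against P1 at S2 (3>-1); P3 at S2 (3>-1).
P1 weakly dominates P3 — S1: 4=4, S2: -1=-1, S3: 9>5, S4: 6=6.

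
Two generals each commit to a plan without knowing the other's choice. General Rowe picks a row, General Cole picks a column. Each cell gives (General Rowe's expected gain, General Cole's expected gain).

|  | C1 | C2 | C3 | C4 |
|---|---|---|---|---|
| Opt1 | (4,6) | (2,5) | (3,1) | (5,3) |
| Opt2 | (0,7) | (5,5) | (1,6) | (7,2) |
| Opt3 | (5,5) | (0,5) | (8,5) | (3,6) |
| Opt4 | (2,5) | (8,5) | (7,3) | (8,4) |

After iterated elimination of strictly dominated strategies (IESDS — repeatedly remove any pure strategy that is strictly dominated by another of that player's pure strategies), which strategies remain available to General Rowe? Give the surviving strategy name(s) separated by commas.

Opt1, Opt3, Opt4

General Rowe's strategy Opt2 is strictly dominated by Opt4 (C1: 2>0, C2: 8>5, C3: 7>1, C4: 8>7) and is removed.
For General Cole, C4 strictly dominates C3 on the remaining rows (Opt1: 3>1, Opt3: 6>5, Opt4: 4>3); eliminate C3.
Among the remaining strategies, none is strictly dominated by another pure strategy of the same player, so the elimination stops.
Surviving strategies — General Rowe: {Opt1, Opt3, Opt4}; General Cole: {C1, C2, C4}.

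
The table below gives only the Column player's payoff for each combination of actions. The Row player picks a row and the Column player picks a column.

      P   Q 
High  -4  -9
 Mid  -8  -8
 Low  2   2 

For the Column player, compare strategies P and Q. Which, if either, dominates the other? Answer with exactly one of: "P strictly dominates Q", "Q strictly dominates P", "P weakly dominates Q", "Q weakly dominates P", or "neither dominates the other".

P weakly dominates Q

Compare P to Q across each choice by the Row player: High: -4>-9, Mid: -8=-8, Low: 2=2.
P is at least as good everywhere and strictly better somewhere (tied only at Mid, Low), so P weakly but not strictly dominates Q.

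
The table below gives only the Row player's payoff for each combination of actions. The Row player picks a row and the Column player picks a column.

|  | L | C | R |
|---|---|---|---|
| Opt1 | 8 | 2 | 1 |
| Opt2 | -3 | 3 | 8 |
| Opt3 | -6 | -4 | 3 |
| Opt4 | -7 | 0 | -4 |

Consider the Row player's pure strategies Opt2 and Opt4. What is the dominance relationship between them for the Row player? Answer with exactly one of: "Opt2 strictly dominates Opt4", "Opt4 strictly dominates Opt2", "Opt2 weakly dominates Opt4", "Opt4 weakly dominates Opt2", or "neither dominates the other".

Opt2's payoffs vs Opt4's, by the Column player's action — L: -3>-7, C: 3>0, R: 8>-4.
Opt2 gives a strictly higher payoff against each choice by the Column player, so Opt2 strictly dominates Opt4.

Opt2 strictly dominates Opt4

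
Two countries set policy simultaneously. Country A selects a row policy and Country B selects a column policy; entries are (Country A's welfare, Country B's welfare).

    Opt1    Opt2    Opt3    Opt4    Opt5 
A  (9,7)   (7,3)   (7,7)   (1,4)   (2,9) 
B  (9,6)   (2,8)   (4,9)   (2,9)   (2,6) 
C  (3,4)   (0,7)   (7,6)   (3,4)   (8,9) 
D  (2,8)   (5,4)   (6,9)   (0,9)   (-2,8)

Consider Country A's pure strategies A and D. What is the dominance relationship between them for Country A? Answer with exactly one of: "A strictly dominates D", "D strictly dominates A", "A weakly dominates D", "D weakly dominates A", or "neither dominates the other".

Compare A to D across every action of Country B: Opt1: 9>2, Opt2: 7>5, Opt3: 7>6, Opt4: 1>0, Opt5: 2>-2.
Every comparison favours A, so A strictly dominates D.

A strictly dominates D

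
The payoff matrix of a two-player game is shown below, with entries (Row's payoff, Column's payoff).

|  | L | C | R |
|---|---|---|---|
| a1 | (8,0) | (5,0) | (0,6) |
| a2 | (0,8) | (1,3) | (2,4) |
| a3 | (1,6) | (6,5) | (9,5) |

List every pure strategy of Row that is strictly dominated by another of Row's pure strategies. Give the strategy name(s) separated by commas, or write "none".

a2

Nothing dominates a1: a2 at L (8>0); a3 at L (8>1).
a2 is strictly dominated by a3 (L: 1>0, C: 6>1, R: 9>2).
a3 is not dominated — it holds its own against a1 at C (6>5); a2 at L (1>0).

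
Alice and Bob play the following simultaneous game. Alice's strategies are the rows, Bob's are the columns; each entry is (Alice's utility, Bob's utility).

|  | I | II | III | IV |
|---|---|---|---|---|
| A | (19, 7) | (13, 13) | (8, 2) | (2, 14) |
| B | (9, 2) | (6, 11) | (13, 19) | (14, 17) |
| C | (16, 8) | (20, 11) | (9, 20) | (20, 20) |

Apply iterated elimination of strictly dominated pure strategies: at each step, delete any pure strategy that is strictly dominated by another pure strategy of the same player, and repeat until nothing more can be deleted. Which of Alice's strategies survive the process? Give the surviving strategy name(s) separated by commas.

Column I is eliminated: II beats it against every remaining row (A: 13>7, B: 11>2, C: 11>8).
Row A is eliminated: C beats it against every remaining column (II: 20>13, III: 9>8, IV: 20>2).
Bob's strategy II is strictly dominated by III (B: 19>11, C: 20>11) and is removed.
Among the remaining strategies, none is strictly dominated by another pure strategy of the same player, so the elimination stops.
Surviving strategies — Alice: {B, C}; Bob: {III, IV}.

B, C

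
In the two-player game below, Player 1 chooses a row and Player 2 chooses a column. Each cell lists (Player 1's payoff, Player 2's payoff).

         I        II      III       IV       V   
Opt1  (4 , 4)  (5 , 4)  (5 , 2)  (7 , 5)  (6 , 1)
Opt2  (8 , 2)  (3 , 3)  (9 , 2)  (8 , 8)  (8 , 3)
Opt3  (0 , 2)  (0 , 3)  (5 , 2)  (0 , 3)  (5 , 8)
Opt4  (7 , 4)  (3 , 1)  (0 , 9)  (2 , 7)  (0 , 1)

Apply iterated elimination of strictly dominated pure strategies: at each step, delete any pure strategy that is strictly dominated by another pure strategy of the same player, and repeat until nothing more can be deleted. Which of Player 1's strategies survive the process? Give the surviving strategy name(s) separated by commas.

Row Opt3 is eliminated: Opt2 beats it against every remaining column (I: 8>0, II: 3>0, III: 9>5, IV: 8>0, V: 8>5).
For Player 2, IV strictly dominates I on the remaining rows (Opt1: 5>4, Opt2: 8>2, Opt4: 7>4); eliminate I.
For Player 1, Opt1 strictly dominates Opt4 on the remaining columns (II: 5>3, III: 5>0, IV: 7>2, V: 6>0); eliminate Opt4.
Player 2's strategy II is strictly dominated by IV (Opt1: 5>4, Opt2: 8>3) and is removed.
Player 1's strategy Opt1 is strictly dominated by Opt2 (III: 9>5, IV: 8>7, V: 8>6) and is removed.
For Player 2, IV strictly dominates III on the remaining rows (Opt2: 8>2); eliminate III.
Player 2's strategy V is strictly dominated by IV (Opt2: 8>3) and is removed.
Among the remaining strategies, none is strictly dominated by another pure strategy of the same player, so the elimination stops.
Surviving strategies — Player 1: {Opt2}; Player 2: {IV}.

Opt2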